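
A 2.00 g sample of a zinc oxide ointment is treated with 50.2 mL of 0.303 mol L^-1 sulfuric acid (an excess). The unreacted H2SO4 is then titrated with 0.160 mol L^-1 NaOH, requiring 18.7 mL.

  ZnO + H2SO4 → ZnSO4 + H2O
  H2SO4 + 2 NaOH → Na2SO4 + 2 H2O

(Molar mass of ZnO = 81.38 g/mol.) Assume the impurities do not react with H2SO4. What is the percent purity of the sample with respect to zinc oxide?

55.8 %

n(H2SO4) added = 0.0502 × 0.303 = 0.0152 mol
n(NaOH) used in back-titration = 0.0187 × 0.160 = 2.99 × 10^-3 mol
From the 1:2 ratio, n(H2SO4) left over = 1/2 × 2.99 × 10^-3 = 1.50 × 10^-3 mol
n(H2SO4) consumed by analyte = 0.0152 − 1.50 × 10^-3 = 0.0137 mol
n(ZnO) = 0.0137 mol (1:1 ratio)
mass of ZnO = 0.0137 × 81.38 = 1.12 g
% ZnO = 1.12 / 2.00 × 100 = 55.8 %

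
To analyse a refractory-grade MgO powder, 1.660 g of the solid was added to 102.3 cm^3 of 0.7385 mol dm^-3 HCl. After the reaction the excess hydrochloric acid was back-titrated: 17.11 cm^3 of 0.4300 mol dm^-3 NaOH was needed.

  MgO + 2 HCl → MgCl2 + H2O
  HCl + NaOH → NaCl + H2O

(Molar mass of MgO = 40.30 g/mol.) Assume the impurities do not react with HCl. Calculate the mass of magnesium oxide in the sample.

n(HCl) added = 0.1023 × 0.7385 = 0.07555 mol
n(NaOH) used in back-titration = 0.01711 × 0.4300 = 7.357 × 10^-3 mol
n(HCl) left over = 7.357 × 10^-3 mol (1:1 ratio)
n(HCl) consumed by analyte = 0.07555 − 7.357 × 10^-3 = 0.06819 mol
From the 1:2 ratio, n(MgO) = 1/2 × 0.06819 = 0.03410 mol
mass of MgO = 0.03410 × 40.30 = 1.374 g

1.374 g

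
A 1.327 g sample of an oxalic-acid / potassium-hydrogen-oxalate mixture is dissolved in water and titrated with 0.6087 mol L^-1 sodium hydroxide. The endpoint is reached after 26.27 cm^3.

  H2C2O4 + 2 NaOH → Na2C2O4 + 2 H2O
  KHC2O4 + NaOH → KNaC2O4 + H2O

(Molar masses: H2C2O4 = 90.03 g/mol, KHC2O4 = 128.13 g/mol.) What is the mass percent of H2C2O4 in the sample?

n(NaOH) = 0.02627 × 0.6087 = 0.01599 mol
Let x = n(H2C2O4), y = n(KHC2O4).
Titrant: 2x + 1y = 0.01599;  mass: 90.03x + 128.13y = 1.327
Solving, x = 4.343 × 10^-3 mol, y = 7.305 × 10^-3 mol
mass of H2C2O4 = 4.343 × 10^-3 × 90.03 = 0.3910 g
% H2C2O4 = 0.3910 / 1.327 × 100 = 29.46 %

29.46 %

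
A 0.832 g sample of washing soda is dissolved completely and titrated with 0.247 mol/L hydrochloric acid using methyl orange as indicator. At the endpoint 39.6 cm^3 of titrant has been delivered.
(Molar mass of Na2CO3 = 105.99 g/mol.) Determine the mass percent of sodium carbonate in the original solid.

62.3 %

Na2CO3 + 2 HCl → 2 NaCl + H2O + CO2
n(HCl) = 0.0396 L × 0.247 mol/L = 9.78 × 10^-3 mol
From the 1:2 ratio, n(Na2CO3) = 1/2 × 9.78 × 10^-3 = 4.89 × 10^-3 mol
mass of Na2CO3 = 4.89 × 10^-3 × 105.99 g/mol = 0.518 g
% Na2CO3 = 0.518 / 0.832 × 100 = 62.3 %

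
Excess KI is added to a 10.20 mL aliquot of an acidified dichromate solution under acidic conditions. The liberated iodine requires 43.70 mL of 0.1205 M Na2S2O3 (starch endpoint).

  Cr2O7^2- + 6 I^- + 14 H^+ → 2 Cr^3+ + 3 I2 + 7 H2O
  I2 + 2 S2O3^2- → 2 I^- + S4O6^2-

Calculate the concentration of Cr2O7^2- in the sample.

0.08604 M

n(S2O3^2-) = 0.04370 × 0.1205 = 5.266 × 10^-3 mol
n(I2) = n(S2O3^2-)/2 = 2.633 × 10^-3 mol
From the 1:3 ratio, n(Cr2O7^2-) in the aliquot = 1/3 × 2.633 × 10^-3 = 8.776 × 10^-4 mol
[Cr2O7^2-] = 8.776 × 10^-4 / 0.01020 = 0.08604 mol/L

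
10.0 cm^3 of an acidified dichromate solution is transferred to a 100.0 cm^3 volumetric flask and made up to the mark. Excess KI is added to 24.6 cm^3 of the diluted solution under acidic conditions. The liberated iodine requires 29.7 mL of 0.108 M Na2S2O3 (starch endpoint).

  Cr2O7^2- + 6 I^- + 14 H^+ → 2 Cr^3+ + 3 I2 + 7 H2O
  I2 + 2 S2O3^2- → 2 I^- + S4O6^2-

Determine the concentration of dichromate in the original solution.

0.217 M

n(S2O3^2-) = 0.0297 × 0.108 = 3.21 × 10^-3 mol
n(I2) = n(S2O3^2-)/2 = 1.60 × 10^-3 mol
From the 1:3 ratio, n(Cr2O7^2-) in the aliquot = 1/3 × 1.60 × 10^-3 = 5.35 × 10^-4 mol
[Cr2O7^2-]_dilute = 5.35 × 10^-4 / 0.0246 = 0.0217 mol/L
[Cr2O7^2-]_original = 0.0217 × 100.0/10.0 = 0.217 mol/L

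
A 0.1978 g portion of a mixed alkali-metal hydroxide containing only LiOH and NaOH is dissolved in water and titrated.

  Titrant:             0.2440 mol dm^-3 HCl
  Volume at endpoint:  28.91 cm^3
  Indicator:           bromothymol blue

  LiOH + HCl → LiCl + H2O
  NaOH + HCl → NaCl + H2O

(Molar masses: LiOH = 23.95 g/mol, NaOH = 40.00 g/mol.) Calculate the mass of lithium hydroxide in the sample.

n(HCl) = 0.02891 × 0.2440 = 7.054 × 10^-3 mol
Let x = n(LiOH), y = n(NaOH).
Titrant: 1x + 1y = 7.054 × 10^-3;  mass: 23.95x + 40.00y = 0.1978
Solving, x = 5.256 × 10^-3 mol, y = 1.798 × 10^-3 mol
mass of LiOH = 5.256 × 10^-3 × 23.95 = 0.1259 g

0.1259 g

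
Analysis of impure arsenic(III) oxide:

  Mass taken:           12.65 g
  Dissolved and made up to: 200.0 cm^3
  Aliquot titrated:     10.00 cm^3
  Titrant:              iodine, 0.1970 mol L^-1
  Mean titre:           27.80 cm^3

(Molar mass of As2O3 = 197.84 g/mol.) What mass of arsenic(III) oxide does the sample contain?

10.83 g

As2O3 + 2 I2 + 2 H2O → As2O5 + 4 HI
n(I2) per titration = 0.02780 × 0.1970 = 5.477 × 10^-3 mol
From the 1:2 ratio, n(As2O3) in each aliquot = 1/2 × 5.477 × 10^-3 = 2.738 × 10^-3 mol
n(As2O3) in the whole flask = 2.738 × 10^-3 × 200.0/10.00 = 0.05477 mol
mass of As2O3 = 0.05477 × 197.84 = 10.83 g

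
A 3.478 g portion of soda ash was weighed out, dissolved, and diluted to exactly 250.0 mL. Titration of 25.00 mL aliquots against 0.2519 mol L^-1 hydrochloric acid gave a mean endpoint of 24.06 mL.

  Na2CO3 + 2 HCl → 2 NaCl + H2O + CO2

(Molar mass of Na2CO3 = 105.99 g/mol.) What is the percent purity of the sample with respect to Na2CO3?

92.35 %

n(HCl) per titration = 0.02406 × 0.2519 = 6.061 × 10^-3 mol
From the 1:2 ratio, n(Na2CO3) in each aliquot = 1/2 × 6.061 × 10^-3 = 3.030 × 10^-3 mol
n(Na2CO3) in the whole flask = 3.030 × 10^-3 × 250.0/25.00 = 0.03030 mol
mass of Na2CO3 = 0.03030 × 105.99 = 3.212 g
% Na2CO3 = 3.212 / 3.478 × 100 = 92.35 %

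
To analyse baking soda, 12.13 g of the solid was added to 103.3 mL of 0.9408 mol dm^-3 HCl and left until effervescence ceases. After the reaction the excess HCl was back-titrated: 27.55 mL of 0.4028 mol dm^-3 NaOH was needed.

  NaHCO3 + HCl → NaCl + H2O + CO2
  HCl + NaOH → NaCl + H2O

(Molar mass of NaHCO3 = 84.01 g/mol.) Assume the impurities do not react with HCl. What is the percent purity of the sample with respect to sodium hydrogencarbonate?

n(HCl) added = 0.1033 × 0.9408 = 0.09718 mol
n(NaOH) used in back-titration = 0.02755 × 0.4028 = 0.01110 mol
n(HCl) left over = 0.01110 mol (1:1 ratio)
n(HCl) consumed by analyte = 0.09718 − 0.01110 = 0.08609 mol
n(NaHCO3) = 0.08609 mol (1:1 ratio)
mass of NaHCO3 = 0.08609 × 84.01 = 7.232 g
% NaHCO3 = 7.232 / 12.13 × 100 = 59.62 %

59.62 %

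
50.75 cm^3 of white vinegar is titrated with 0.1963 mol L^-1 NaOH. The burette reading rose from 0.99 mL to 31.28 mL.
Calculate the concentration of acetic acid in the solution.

CH3COOH + NaOH → CH3COONa + H2O
n(NaOH) = 0.03029 L × 0.1963 mol/L = 5.946 × 10^-3 mol
n(CH3COOH) = 5.946 × 10^-3 mol (1:1 mole ratio)
[CH3COOH] = 5.946 × 10^-3 mol / 0.05075 L = 0.1172 mol/L

0.1172 mol/L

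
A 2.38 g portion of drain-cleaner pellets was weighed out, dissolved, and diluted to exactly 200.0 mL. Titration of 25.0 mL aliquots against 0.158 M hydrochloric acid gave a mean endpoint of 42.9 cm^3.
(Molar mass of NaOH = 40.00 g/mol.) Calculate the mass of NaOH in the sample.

2.17 g

NaOH + HCl → NaCl + H2O
n(HCl) per titration = 0.0429 × 0.158 = 6.78 × 10^-3 mol
n(NaOH) in each aliquot = 6.78 × 10^-3 mol (1:1 ratio)
n(NaOH) in the whole flask = 6.78 × 10^-3 × 200.0/25.0 = 0.0542 mol
mass of NaOH = 0.0542 × 40.00 = 2.17 g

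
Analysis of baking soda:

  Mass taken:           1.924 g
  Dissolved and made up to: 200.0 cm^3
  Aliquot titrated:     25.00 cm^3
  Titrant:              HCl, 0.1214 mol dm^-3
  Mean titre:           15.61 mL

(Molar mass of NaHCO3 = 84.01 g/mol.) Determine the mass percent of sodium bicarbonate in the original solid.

NaHCO3 + HCl → NaCl + H2O + CO2
n(HCl) per titration = 0.01561 × 0.1214 = 1.895 × 10^-3 mol
n(NaHCO3) in each aliquot = 1.895 × 10^-3 mol (1:1 ratio)
n(NaHCO3) in the whole flask = 1.895 × 10^-3 × 200.0/25.00 = 0.01516 mol
mass of NaHCO3 = 0.01516 × 84.01 = 1.274 g
% NaHCO3 = 1.274 / 1.924 × 100 = 66.20 %

66.20 %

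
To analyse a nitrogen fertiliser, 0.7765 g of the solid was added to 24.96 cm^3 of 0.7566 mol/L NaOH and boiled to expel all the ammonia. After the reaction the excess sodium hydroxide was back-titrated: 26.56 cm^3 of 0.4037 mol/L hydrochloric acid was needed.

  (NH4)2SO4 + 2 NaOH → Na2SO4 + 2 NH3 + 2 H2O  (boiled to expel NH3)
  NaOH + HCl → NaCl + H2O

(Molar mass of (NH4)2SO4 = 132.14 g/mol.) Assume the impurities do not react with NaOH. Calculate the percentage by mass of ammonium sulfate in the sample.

n(NaOH) added = 0.02496 × 0.7566 = 0.01888 mol
n(HCl) used in back-titration = 0.02656 × 0.4037 = 0.01072 mol
n(NaOH) left over = 0.01072 mol (1:1 ratio)
n(NaOH) consumed by analyte = 0.01888 − 0.01072 = 8.162 × 10^-3 mol
From the 1:2 ratio, n((NH4)2SO4) = 1/2 × 8.162 × 10^-3 = 4.081 × 10^-3 mol
mass of (NH4)2SO4 = 4.081 × 10^-3 × 132.14 = 0.5393 g
% (NH4)2SO4 = 0.5393 / 0.7765 × 100 = 69.45 %

69.45 %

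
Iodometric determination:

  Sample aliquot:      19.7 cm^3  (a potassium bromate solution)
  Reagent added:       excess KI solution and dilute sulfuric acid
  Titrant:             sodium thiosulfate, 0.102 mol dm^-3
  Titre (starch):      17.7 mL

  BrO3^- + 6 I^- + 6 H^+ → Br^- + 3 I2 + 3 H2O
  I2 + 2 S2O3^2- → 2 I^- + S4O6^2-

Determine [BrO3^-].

0.0153 mol/L

n(S2O3^2-) = 0.0177 × 0.102 = 1.81 × 10^-3 mol
n(I2) = n(S2O3^2-)/2 = 9.03 × 10^-4 mol
From the 1:3 ratio, n(BrO3^-) in the aliquot = 1/3 × 9.03 × 10^-4 = 3.01 × 10^-4 mol
[BrO3^-] = 3.01 × 10^-4 / 0.0197 = 0.0153 mol/L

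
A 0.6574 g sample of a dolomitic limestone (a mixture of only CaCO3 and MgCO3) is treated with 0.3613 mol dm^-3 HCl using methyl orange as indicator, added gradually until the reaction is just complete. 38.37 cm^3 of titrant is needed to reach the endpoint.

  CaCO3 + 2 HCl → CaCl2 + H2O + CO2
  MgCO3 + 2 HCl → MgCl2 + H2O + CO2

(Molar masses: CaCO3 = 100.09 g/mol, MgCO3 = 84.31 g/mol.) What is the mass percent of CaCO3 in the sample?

n(HCl) = 0.03837 × 0.3613 = 0.01386 mol
Let x = n(CaCO3), y = n(MgCO3).
Titrant: 2x + 2y = 0.01386;  mass: 100.09x + 84.31y = 0.6574
Solving, x = 4.626 × 10^-3 mol, y = 2.305 × 10^-3 mol
mass of CaCO3 = 4.626 × 10^-3 × 100.09 = 0.4630 g
% CaCO3 = 0.4630 / 0.6574 × 100 = 70.43 %

70.43 %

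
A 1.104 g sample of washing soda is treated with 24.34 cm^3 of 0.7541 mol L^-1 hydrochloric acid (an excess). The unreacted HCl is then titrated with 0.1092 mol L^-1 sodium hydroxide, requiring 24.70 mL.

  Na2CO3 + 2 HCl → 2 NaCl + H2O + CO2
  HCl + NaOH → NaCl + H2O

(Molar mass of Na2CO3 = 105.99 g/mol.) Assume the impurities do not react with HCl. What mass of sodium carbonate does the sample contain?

0.8298 g

n(HCl) added = 0.02434 × 0.7541 = 0.01835 mol
n(NaOH) used in back-titration = 0.02470 × 0.1092 = 2.697 × 10^-3 mol
n(HCl) left over = 2.697 × 10^-3 mol (1:1 ratio)
n(HCl) consumed by analyte = 0.01835 − 2.697 × 10^-3 = 0.01566 mol
From the 1:2 ratio, n(Na2CO3) = 1/2 × 0.01566 = 7.829 × 10^-3 mol
mass of Na2CO3 = 7.829 × 10^-3 × 105.99 = 0.8298 g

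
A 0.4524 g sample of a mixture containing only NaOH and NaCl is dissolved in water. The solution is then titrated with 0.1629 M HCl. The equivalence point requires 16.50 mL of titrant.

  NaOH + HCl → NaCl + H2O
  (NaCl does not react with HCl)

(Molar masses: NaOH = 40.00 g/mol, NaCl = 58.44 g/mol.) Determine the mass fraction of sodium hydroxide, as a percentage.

23.77 %

n(HCl) = 0.01650 × 0.1629 = 2.688 × 10^-3 mol
Let x = n(NaOH), y = n(NaCl).
Titrant: 1x = 2.688 × 10^-3;  mass: 40.00x + 58.44y = 0.4524
Solving, x = 2.688 × 10^-3 mol, y = 5.902 × 10^-3 mol
mass of NaOH = 2.688 × 10^-3 × 40.00 = 0.1075 g
% NaOH = 0.1075 / 0.4524 × 100 = 23.77 %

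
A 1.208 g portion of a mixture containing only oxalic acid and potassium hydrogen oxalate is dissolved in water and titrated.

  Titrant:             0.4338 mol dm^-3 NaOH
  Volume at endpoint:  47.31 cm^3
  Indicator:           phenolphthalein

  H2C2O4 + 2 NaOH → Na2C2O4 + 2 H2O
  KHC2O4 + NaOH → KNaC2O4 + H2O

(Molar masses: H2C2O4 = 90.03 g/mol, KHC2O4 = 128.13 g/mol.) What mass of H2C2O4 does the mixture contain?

n(NaOH) = 0.04731 × 0.4338 = 0.02052 mol
Let x = n(H2C2O4), y = n(KHC2O4).
Titrant: 2x + 1y = 0.02052;  mass: 90.03x + 128.13y = 1.208
Solving, x = 8.552 × 10^-3 mol, y = 3.419 × 10^-3 mol
mass of H2C2O4 = 8.552 × 10^-3 × 90.03 = 0.7699 g

0.7699 g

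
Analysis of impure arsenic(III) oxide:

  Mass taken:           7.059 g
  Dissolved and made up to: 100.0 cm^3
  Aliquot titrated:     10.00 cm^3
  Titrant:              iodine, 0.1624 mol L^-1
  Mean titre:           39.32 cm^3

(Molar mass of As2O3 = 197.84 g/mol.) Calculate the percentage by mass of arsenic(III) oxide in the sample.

89.48 %

As2O3 + 2 I2 + 2 H2O → As2O5 + 4 HI
n(I2) per titration = 0.03932 × 0.1624 = 6.386 × 10^-3 mol
From the 1:2 ratio, n(As2O3) in each aliquot = 1/2 × 6.386 × 10^-3 = 3.193 × 10^-3 mol
n(As2O3) in the whole flask = 3.193 × 10^-3 × 100.0/10.00 = 0.03193 mol
mass of As2O3 = 0.03193 × 197.84 = 6.317 g
% As2O3 = 6.317 / 7.059 × 100 = 89.48 %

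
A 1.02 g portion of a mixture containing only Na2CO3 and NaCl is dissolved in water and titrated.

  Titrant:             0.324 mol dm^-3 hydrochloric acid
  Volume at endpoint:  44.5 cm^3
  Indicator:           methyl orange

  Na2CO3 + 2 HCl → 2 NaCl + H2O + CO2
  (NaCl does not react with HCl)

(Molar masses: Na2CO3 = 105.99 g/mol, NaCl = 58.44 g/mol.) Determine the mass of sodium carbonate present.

0.764 g

n(HCl) = 0.0445 × 0.324 = 0.0144 mol
Let x = n(Na2CO3), y = n(NaCl).
Titrant: 2x = 0.0144;  mass: 105.99x + 58.44y = 1.02
Solving, x = 7.21 × 10^-3 mol, y = 4.38 × 10^-3 mol
mass of Na2CO3 = 7.21 × 10^-3 × 105.99 = 0.764 g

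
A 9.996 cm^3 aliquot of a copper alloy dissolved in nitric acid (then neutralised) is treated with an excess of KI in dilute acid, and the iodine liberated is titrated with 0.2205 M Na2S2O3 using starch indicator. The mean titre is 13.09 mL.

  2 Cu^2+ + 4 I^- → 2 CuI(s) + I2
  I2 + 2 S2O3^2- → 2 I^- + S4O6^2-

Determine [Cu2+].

0.2888 M

n(S2O3^2-) = 0.01309 × 0.2205 = 2.886 × 10^-3 mol
n(I2) = n(S2O3^2-)/2 = 1.443 × 10^-3 mol
From the 2:1 ratio, n(Cu2+) in the aliquot = 2/1 × 1.443 × 10^-3 = 2.886 × 10^-3 mol
[Cu2+] = 2.886 × 10^-3 / 0.009996 = 0.2888 mol/L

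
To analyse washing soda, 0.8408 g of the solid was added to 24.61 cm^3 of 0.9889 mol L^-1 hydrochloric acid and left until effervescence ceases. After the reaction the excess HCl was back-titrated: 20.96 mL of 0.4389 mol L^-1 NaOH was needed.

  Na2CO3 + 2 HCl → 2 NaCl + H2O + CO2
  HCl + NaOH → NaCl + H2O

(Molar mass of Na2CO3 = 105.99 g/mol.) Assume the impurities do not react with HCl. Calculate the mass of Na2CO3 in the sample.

0.8022 g

n(HCl) added = 0.02461 × 0.9889 = 0.02434 mol
n(NaOH) used in back-titration = 0.02096 × 0.4389 = 9.199 × 10^-3 mol
n(HCl) left over = 9.199 × 10^-3 mol (1:1 ratio)
n(HCl) consumed by analyte = 0.02434 − 9.199 × 10^-3 = 0.01514 mol
From the 1:2 ratio, n(Na2CO3) = 1/2 × 0.01514 = 7.569 × 10^-3 mol
mass of Na2CO3 = 7.569 × 10^-3 × 105.99 = 0.8022 g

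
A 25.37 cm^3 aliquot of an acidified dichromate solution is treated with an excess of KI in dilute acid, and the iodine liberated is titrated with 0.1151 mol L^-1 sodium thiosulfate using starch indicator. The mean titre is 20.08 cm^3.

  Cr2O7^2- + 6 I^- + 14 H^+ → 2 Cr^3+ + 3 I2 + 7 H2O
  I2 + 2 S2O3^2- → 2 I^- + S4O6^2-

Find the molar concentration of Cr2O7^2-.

n(S2O3^2-) = 0.02008 × 0.1151 = 2.311 × 10^-3 mol
n(I2) = n(S2O3^2-)/2 = 1.156 × 10^-3 mol
From the 1:3 ratio, n(Cr2O7^2-) in the aliquot = 1/3 × 1.156 × 10^-3 = 3.852 × 10^-4 mol
[Cr2O7^2-] = 3.852 × 10^-4 / 0.02537 = 0.01518 mol/L

0.01518 mol/L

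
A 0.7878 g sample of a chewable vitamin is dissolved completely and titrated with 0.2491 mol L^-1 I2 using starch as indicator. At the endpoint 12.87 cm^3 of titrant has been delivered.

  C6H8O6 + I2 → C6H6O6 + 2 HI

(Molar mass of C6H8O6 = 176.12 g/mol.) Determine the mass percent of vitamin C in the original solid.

n(I2) = 0.01287 L × 0.2491 mol/L = 3.206 × 10^-3 mol
n(C6H8O6) = 3.206 × 10^-3 mol (1:1 ratio)
mass of C6H8O6 = 3.206 × 10^-3 × 176.12 g/mol = 0.5646 g
% C6H8O6 = 0.5646 / 0.7878 × 100 = 71.67 %

71.67 %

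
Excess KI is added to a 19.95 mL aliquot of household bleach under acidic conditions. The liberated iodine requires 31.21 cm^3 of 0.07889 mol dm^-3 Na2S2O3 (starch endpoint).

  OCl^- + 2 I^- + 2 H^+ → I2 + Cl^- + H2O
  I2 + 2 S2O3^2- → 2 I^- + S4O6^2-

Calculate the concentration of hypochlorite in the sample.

n(S2O3^2-) = 0.03121 × 0.07889 = 2.462 × 10^-3 mol
n(I2) = n(S2O3^2-)/2 = 1.231 × 10^-3 mol
n(OCl^-) in the aliquot = 1.231 × 10^-3 mol (1:1 ratio)
[OCl^-] = 1.231 × 10^-3 / 0.01995 = 0.06171 mol/L

0.06171 mol/L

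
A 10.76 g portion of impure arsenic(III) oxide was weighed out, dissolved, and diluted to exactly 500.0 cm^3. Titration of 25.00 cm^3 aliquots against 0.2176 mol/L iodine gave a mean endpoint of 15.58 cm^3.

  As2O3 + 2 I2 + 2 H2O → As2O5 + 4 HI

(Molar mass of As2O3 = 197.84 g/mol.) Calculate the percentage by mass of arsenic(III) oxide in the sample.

62.33 %

n(I2) per titration = 0.01558 × 0.2176 = 3.390 × 10^-3 mol
From the 1:2 ratio, n(As2O3) in each aliquot = 1/2 × 3.390 × 10^-3 = 1.695 × 10^-3 mol
n(As2O3) in the whole flask = 1.695 × 10^-3 × 500.0/25.00 = 0.03390 mol
mass of As2O3 = 0.03390 × 197.84 = 6.707 g
% As2O3 = 6.707 / 10.76 × 100 = 62.33 %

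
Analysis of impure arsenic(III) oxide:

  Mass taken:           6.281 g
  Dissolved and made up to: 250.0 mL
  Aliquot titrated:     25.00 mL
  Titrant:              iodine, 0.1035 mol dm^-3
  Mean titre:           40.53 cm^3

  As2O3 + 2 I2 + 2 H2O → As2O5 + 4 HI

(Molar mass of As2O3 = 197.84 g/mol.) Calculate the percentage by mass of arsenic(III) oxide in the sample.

n(I2) per titration = 0.04053 × 0.1035 = 4.195 × 10^-3 mol
From the 1:2 ratio, n(As2O3) in each aliquot = 1/2 × 4.195 × 10^-3 = 2.097 × 10^-3 mol
n(As2O3) in the whole flask = 2.097 × 10^-3 × 250.0/25.00 = 0.02097 mol
mass of As2O3 = 0.02097 × 197.84 = 4.150 g
% As2O3 = 4.150 / 6.281 × 100 = 66.07 %

66.07 %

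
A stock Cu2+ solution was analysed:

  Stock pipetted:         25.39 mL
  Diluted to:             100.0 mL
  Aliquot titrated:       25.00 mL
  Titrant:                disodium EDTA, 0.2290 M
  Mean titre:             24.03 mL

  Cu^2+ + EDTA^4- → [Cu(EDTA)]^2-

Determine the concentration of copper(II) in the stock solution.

0.8669 M

n(EDTA) = 0.02403 × 0.2290 = 5.503 × 10^-3 mol
n(Cu2+) in the aliquot = 5.503 × 10^-3 mol (1:1 ratio)
[Cu2+]_dilute = 5.503 × 10^-3 / 0.02500 = 0.2201 mol/L
Dilution factor = 100.0 / 25.39 = 3.939
[Cu2+]_stock = 0.2201 × 3.939 = 0.8669 mol/L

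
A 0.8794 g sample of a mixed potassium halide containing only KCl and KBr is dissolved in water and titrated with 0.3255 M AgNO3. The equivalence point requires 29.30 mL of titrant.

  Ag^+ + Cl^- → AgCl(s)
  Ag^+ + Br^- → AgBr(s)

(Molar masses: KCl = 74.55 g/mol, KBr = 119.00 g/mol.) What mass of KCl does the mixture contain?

0.4286 g

n(AgNO3) = 0.02930 × 0.3255 = 9.537 × 10^-3 mol
Let x = n(KCl), y = n(KBr).
Titrant: 1x + 1y = 9.537 × 10^-3;  mass: 74.55x + 119.00y = 0.8794
Solving, x = 5.749 × 10^-3 mol, y = 3.789 × 10^-3 mol
mass of KCl = 5.749 × 10^-3 × 74.55 = 0.4286 g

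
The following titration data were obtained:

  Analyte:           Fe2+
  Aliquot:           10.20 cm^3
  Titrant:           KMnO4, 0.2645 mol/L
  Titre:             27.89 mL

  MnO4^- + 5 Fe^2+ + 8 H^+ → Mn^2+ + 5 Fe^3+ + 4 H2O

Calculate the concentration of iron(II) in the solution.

3.616 mol/L

n(KMnO4) = 0.02789 L × 0.2645 mol/L = 7.377 × 10^-3 mol
From the 5:1 mole ratio, n(Fe2+) = 5/1 × 7.377 × 10^-3 = 0.03688 mol
[Fe2+] = 0.03688 mol / 0.01020 L = 3.616 mol/L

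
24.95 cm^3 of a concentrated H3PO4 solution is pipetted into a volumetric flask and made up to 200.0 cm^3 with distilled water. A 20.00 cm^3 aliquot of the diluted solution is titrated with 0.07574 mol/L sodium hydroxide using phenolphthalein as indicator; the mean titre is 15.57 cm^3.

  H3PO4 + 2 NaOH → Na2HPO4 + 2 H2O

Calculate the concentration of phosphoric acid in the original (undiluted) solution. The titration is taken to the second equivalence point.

n(NaOH) = 0.01557 × 0.07574 = 1.179 × 10^-3 mol
From the 1:2 ratio, n(H3PO4) in the aliquot = 1/2 × 1.179 × 10^-3 = 5.896 × 10^-4 mol
[H3PO4]_dilute = 5.896 × 10^-4 / 0.02000 = 0.02948 mol/L
Dilution factor = 200.0 / 24.95 = 8.016
[H3PO4]_stock = 0.02948 × 8.016 = 0.2363 mol/L

0.2363 mol/L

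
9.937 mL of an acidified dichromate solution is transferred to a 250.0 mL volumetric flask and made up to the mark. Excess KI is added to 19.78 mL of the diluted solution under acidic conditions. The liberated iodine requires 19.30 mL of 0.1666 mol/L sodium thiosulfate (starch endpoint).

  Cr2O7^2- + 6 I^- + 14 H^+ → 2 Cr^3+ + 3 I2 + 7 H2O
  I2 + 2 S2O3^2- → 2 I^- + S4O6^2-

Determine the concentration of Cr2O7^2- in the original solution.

n(S2O3^2-) = 0.01930 × 0.1666 = 3.215 × 10^-3 mol
n(I2) = n(S2O3^2-)/2 = 1.608 × 10^-3 mol
From the 1:3 ratio, n(Cr2O7^2-) in the aliquot = 1/3 × 1.608 × 10^-3 = 5.359 × 10^-4 mol
[Cr2O7^2-]_dilute = 5.359 × 10^-4 / 0.01978 = 0.02709 mol/L
[Cr2O7^2-]_original = 0.02709 × 250.0/9.937 = 0.6816 mol/L

0.6816 mol/L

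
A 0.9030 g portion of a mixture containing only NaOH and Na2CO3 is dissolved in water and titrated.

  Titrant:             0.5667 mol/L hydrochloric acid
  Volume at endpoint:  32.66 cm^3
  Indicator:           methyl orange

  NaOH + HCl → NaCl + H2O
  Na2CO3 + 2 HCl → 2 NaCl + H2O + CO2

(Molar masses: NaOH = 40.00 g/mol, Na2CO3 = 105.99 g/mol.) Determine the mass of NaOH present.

0.2396 g

n(HCl) = 0.03266 × 0.5667 = 0.01851 mol
Let x = n(NaOH), y = n(Na2CO3).
Titrant: 1x + 2y = 0.01851;  mass: 40.00x + 105.99y = 0.9030
Solving, x = 5.991 × 10^-3 mol, y = 6.259 × 10^-3 mol
mass of NaOH = 5.991 × 10^-3 × 40.00 = 0.2396 g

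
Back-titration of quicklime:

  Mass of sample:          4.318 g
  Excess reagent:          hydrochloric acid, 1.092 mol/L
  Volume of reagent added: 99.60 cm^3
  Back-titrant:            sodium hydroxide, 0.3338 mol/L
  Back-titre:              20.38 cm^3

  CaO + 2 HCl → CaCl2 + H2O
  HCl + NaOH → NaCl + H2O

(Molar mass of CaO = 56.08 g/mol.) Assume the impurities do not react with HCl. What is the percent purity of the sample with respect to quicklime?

n(HCl) added = 0.09960 × 1.092 = 0.1088 mol
n(NaOH) used in back-titration = 0.02038 × 0.3338 = 6.803 × 10^-3 mol
n(HCl) left over = 6.803 × 10^-3 mol (1:1 ratio)
n(HCl) consumed by analyte = 0.1088 − 6.803 × 10^-3 = 0.1020 mol
From the 1:2 ratio, n(CaO) = 1/2 × 0.1020 = 0.05098 mol
mass of CaO = 0.05098 × 56.08 = 2.859 g
% CaO = 2.859 / 4.318 × 100 = 66.21 %

66.21 %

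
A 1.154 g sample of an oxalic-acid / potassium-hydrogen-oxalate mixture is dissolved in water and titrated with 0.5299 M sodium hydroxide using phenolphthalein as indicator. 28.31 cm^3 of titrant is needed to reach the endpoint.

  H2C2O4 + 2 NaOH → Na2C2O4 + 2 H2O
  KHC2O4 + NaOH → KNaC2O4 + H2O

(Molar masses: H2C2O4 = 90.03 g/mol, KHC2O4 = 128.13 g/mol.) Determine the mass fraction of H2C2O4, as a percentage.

36.05 %

n(NaOH) = 0.02831 × 0.5299 = 0.01500 mol
Let x = n(H2C2O4), y = n(KHC2O4).
Titrant: 2x + 1y = 0.01500;  mass: 90.03x + 128.13y = 1.154
Solving, x = 4.621 × 10^-3 mol, y = 5.760 × 10^-3 mol
mass of H2C2O4 = 4.621 × 10^-3 × 90.03 = 0.4160 g
% H2C2O4 = 0.4160 / 1.154 × 100 = 36.05 %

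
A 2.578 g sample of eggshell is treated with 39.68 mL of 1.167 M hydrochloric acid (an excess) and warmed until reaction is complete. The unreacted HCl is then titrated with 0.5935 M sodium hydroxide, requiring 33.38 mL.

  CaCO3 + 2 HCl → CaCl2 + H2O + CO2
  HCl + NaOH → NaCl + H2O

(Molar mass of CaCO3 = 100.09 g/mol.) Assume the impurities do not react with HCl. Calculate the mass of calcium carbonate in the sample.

n(HCl) added = 0.03968 × 1.167 = 0.04631 mol
n(NaOH) used in back-titration = 0.03338 × 0.5935 = 0.01981 mol
n(HCl) left over = 0.01981 mol (1:1 ratio)
n(HCl) consumed by analyte = 0.04631 − 0.01981 = 0.02650 mol
From the 1:2 ratio, n(CaCO3) = 1/2 × 0.02650 = 0.01325 mol
mass of CaCO3 = 0.01325 × 100.09 = 1.326 g

1.326 g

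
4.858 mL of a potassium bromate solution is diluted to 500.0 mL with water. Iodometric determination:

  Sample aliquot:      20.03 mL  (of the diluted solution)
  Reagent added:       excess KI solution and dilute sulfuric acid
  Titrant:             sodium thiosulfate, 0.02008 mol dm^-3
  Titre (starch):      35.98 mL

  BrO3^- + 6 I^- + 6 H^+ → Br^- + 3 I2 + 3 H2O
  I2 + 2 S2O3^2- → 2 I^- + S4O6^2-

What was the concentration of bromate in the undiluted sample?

0.6187 mol/L

n(S2O3^2-) = 0.03598 × 0.02008 = 7.225 × 10^-4 mol
n(I2) = n(S2O3^2-)/2 = 3.612 × 10^-4 mol
From the 1:3 ratio, n(BrO3^-) in the aliquot = 1/3 × 3.612 × 10^-4 = 1.204 × 10^-4 mol
[BrO3^-]_dilute = 1.204 × 10^-4 / 0.02003 = 0.006012 mol/L
[BrO3^-]_original = 0.006012 × 500.0/4.858 = 0.6187 mol/L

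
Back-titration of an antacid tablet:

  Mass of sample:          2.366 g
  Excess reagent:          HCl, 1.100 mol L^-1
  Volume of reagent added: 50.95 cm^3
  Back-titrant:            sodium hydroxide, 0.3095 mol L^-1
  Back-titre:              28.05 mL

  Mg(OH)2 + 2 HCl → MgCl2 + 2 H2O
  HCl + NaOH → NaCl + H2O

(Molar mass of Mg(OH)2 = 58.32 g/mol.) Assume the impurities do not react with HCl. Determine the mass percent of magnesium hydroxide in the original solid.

58.37 %

n(HCl) added = 0.05095 × 1.100 = 0.05605 mol
n(NaOH) used in back-titration = 0.02805 × 0.3095 = 8.681 × 10^-3 mol
n(HCl) left over = 8.681 × 10^-3 mol (1:1 ratio)
n(HCl) consumed by analyte = 0.05605 − 8.681 × 10^-3 = 0.04736 mol
From the 1:2 ratio, n(Mg(OH)2) = 1/2 × 0.04736 = 0.02368 mol
mass of Mg(OH)2 = 0.02368 × 58.32 = 1.381 g
% Mg(OH)2 = 1.381 / 2.366 × 100 = 58.37 %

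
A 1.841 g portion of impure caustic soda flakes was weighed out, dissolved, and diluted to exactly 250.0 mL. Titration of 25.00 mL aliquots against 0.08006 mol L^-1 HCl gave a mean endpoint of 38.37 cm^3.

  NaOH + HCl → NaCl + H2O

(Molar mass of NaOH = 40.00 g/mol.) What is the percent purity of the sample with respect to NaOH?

n(HCl) per titration = 0.03837 × 0.08006 = 3.072 × 10^-3 mol
n(NaOH) in each aliquot = 3.072 × 10^-3 mol (1:1 ratio)
n(NaOH) in the whole flask = 3.072 × 10^-3 × 250.0/25.00 = 0.03072 mol
mass of NaOH = 0.03072 × 40.00 = 1.229 g
% NaOH = 1.229 / 1.841 × 100 = 66.74 %

66.74 %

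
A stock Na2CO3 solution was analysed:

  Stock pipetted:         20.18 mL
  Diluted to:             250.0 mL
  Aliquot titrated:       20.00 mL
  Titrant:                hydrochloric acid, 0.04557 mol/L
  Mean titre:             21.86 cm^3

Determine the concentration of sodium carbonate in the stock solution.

Na2CO3 + 2 HCl → 2 NaCl + H2O + CO2
n(HCl) = 0.02186 × 0.04557 = 9.962 × 10^-4 mol
From the 1:2 ratio, n(Na2CO3) in the aliquot = 1/2 × 9.962 × 10^-4 = 4.981 × 10^-4 mol
[Na2CO3]_dilute = 4.981 × 10^-4 / 0.02000 = 0.02490 mol/L
Dilution factor = 250.0 / 20.18 = 12.39
[Na2CO3]_stock = 0.02490 × 12.39 = 0.3085 mol/L

0.3085 mol/L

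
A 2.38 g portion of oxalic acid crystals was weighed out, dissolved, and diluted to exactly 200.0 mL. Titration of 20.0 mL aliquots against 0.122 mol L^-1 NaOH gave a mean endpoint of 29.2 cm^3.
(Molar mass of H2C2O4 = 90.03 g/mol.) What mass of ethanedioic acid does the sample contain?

1.60 g

H2C2O4 + 2 NaOH → Na2C2O4 + 2 H2O
n(NaOH) per titration = 0.0292 × 0.122 = 3.56 × 10^-3 mol
From the 1:2 ratio, n(H2C2O4) in each aliquot = 1/2 × 3.56 × 10^-3 = 1.78 × 10^-3 mol
n(H2C2O4) in the whole flask = 1.78 × 10^-3 × 200.0/20.0 = 0.0178 mol
mass of H2C2O4 = 0.0178 × 90.03 = 1.60 g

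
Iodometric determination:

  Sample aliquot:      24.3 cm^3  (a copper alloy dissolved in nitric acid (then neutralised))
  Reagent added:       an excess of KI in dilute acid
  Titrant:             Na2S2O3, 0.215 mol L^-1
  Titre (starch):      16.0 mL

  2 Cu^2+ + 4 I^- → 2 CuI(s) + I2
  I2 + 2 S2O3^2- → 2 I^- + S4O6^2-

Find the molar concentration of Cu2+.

n(S2O3^2-) = 0.0160 × 0.215 = 3.44 × 10^-3 mol
n(I2) = n(S2O3^2-)/2 = 1.72 × 10^-3 mol
From the 2:1 ratio, n(Cu2+) in the aliquot = 2/1 × 1.72 × 10^-3 = 3.44 × 10^-3 mol
[Cu2+] = 3.44 × 10^-3 / 0.0243 = 0.142 mol/L

0.142 mol/L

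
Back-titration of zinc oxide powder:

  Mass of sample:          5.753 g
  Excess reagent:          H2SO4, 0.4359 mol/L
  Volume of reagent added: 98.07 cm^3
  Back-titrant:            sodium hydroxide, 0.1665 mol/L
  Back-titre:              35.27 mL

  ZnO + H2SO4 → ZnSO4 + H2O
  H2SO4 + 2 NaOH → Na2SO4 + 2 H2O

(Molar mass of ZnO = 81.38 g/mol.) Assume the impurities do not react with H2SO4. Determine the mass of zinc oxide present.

3.240 g

n(H2SO4) added = 0.09807 × 0.4359 = 0.04275 mol
n(NaOH) used in back-titration = 0.03527 × 0.1665 = 5.872 × 10^-3 mol
From the 1:2 ratio, n(H2SO4) left over = 1/2 × 5.872 × 10^-3 = 2.936 × 10^-3 mol
n(H2SO4) consumed by analyte = 0.04275 − 2.936 × 10^-3 = 0.03981 mol
n(ZnO) = 0.03981 mol (1:1 ratio)
mass of ZnO = 0.03981 × 81.38 = 3.240 g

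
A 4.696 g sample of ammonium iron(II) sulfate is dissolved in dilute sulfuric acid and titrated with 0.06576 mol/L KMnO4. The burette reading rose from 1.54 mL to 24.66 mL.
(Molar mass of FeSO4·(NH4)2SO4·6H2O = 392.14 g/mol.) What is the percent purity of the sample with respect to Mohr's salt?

MnO4^- + 5 Fe^2+ + 8 H^+ → Mn^2+ + 5 Fe^3+ + 4 H2O
n(KMnO4) = 0.02312 L × 0.06576 mol/L = 1.520 × 10^-3 mol
From the 5:1 ratio, n(FeSO4·(NH4)2SO4·6H2O) = 5/1 × 1.520 × 10^-3 = 7.602 × 10^-3 mol
mass of FeSO4·(NH4)2SO4·6H2O = 7.602 × 10^-3 × 392.14 g/mol = 2.981 g
% FeSO4·(NH4)2SO4·6H2O = 2.981 / 4.696 × 100 = 63.48 %

63.48 %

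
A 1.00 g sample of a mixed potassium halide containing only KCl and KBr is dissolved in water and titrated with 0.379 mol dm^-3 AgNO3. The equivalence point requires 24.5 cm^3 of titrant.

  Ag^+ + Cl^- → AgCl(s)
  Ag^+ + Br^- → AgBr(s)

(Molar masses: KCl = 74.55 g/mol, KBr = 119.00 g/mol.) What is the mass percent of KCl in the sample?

n(AgNO3) = 0.0245 × 0.379 = 9.29 × 10^-3 mol
Let x = n(KCl), y = n(KBr).
Titrant: 1x + 1y = 9.29 × 10^-3;  mass: 74.55x + 119.00y = 1.00
Solving, x = 2.36 × 10^-3 mol, y = 6.92 × 10^-3 mol
mass of KCl = 2.36 × 10^-3 × 74.55 = 0.176 g
% KCl = 0.176 / 1.00 × 100 = 17.6 %

17.6 %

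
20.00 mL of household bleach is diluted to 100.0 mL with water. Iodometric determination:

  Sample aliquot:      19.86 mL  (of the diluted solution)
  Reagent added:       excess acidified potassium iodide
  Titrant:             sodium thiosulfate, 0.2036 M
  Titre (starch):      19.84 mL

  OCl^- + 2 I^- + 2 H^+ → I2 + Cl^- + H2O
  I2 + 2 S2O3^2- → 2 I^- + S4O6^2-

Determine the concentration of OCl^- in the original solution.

n(S2O3^2-) = 0.01984 × 0.2036 = 4.039 × 10^-3 mol
n(I2) = n(S2O3^2-)/2 = 2.020 × 10^-3 mol
n(OCl^-) in the aliquot = 2.020 × 10^-3 mol (1:1 ratio)
[OCl^-]_dilute = 2.020 × 10^-3 / 0.01986 = 0.1017 mol/L
[OCl^-]_original = 0.1017 × 100.0/20.00 = 0.5085 mol/L

0.5085 M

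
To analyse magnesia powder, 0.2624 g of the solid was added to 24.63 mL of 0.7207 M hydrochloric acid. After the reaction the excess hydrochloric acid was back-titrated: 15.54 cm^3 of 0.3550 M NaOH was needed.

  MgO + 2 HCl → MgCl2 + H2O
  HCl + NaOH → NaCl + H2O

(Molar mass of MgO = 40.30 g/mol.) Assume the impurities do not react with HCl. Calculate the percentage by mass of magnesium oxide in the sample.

n(HCl) added = 0.02463 × 0.7207 = 0.01775 mol
n(NaOH) used in back-titration = 0.01554 × 0.3550 = 5.517 × 10^-3 mol
n(HCl) left over = 5.517 × 10^-3 mol (1:1 ratio)
n(HCl) consumed by analyte = 0.01775 − 5.517 × 10^-3 = 0.01223 mol
From the 1:2 ratio, n(MgO) = 1/2 × 0.01223 = 6.117 × 10^-3 mol
mass of MgO = 6.117 × 10^-3 × 40.30 = 0.2465 g
% MgO = 0.2465 / 0.2624 × 100 = 93.95 %

93.95 %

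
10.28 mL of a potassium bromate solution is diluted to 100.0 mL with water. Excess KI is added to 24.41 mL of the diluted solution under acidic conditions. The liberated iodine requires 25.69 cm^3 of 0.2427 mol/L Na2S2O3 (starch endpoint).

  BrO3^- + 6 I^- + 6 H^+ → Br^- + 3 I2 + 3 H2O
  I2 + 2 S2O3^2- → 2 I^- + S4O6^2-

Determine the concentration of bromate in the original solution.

0.4141 mol/L

n(S2O3^2-) = 0.02569 × 0.2427 = 6.235 × 10^-3 mol
n(I2) = n(S2O3^2-)/2 = 3.117 × 10^-3 mol
From the 1:3 ratio, n(BrO3^-) in the aliquot = 1/3 × 3.117 × 10^-3 = 1.039 × 10^-3 mol
[BrO3^-]_dilute = 1.039 × 10^-3 / 0.02441 = 0.04257 mol/L
[BrO3^-]_original = 0.04257 × 100.0/10.28 = 0.4141 mol/L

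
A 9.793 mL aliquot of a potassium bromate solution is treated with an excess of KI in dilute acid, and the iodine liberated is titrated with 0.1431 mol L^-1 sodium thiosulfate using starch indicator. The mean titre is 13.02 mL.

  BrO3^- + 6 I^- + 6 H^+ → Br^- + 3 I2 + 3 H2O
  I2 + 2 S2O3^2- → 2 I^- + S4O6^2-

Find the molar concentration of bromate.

n(S2O3^2-) = 0.01302 × 0.1431 = 1.863 × 10^-3 mol
n(I2) = n(S2O3^2-)/2 = 9.316 × 10^-4 mol
From the 1:3 ratio, n(BrO3^-) in the aliquot = 1/3 × 9.316 × 10^-4 = 3.105 × 10^-4 mol
[BrO3^-] = 3.105 × 10^-4 / 0.009793 = 0.03171 mol/L

0.03171 mol/L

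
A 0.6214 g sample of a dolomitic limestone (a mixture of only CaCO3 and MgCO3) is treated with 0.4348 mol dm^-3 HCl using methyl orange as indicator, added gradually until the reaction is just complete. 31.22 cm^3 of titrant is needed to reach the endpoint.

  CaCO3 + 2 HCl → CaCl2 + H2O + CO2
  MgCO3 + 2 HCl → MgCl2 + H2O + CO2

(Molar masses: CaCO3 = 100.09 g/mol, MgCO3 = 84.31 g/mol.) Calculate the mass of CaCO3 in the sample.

0.3119 g

n(HCl) = 0.03122 × 0.4348 = 0.01357 mol
Let x = n(CaCO3), y = n(MgCO3).
Titrant: 2x + 2y = 0.01357;  mass: 100.09x + 84.31y = 0.6214
Solving, x = 3.116 × 10^-3 mol, y = 3.671 × 10^-3 mol
mass of CaCO3 = 3.116 × 10^-3 × 100.09 = 0.3119 g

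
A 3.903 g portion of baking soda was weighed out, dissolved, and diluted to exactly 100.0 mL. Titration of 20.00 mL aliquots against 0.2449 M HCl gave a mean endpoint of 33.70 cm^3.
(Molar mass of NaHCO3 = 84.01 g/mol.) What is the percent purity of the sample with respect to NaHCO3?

88.82 %

NaHCO3 + HCl → NaCl + H2O + CO2
n(HCl) per titration = 0.03370 × 0.2449 = 8.253 × 10^-3 mol
n(NaHCO3) in each aliquot = 8.253 × 10^-3 mol (1:1 ratio)
n(NaHCO3) in the whole flask = 8.253 × 10^-3 × 100.0/20.00 = 0.04127 mol
mass of NaHCO3 = 0.04127 × 84.01 = 3.467 g
% NaHCO3 = 3.467 / 3.903 × 100 = 88.82 %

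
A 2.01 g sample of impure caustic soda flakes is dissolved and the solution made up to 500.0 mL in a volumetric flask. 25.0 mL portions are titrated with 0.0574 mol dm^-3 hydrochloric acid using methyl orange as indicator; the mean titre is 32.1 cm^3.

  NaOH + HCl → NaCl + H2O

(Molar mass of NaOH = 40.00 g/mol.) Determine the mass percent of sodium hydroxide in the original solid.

n(HCl) per titration = 0.0321 × 0.0574 = 1.84 × 10^-3 mol
n(NaOH) in each aliquot = 1.84 × 10^-3 mol (1:1 ratio)
n(NaOH) in the whole flask = 1.84 × 10^-3 × 500.0/25.0 = 0.0369 mol
mass of NaOH = 0.0369 × 40.00 = 1.47 g
% NaOH = 1.47 / 2.01 × 100 = 73.3 %

73.3 %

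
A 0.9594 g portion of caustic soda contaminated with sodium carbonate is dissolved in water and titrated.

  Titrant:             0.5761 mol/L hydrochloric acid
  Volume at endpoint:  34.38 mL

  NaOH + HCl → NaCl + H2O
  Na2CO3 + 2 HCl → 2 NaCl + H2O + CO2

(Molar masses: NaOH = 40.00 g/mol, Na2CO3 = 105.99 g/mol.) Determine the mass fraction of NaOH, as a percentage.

n(HCl) = 0.03438 × 0.5761 = 0.01981 mol
Let x = n(NaOH), y = n(Na2CO3).
Titrant: 1x + 2y = 0.01981;  mass: 40.00x + 105.99y = 0.9594
Solving, x = 6.944 × 10^-3 mol, y = 6.431 × 10^-3 mol
mass of NaOH = 6.944 × 10^-3 × 40.00 = 0.2778 g
% NaOH = 0.2778 / 0.9594 × 100 = 28.95 %

28.95 %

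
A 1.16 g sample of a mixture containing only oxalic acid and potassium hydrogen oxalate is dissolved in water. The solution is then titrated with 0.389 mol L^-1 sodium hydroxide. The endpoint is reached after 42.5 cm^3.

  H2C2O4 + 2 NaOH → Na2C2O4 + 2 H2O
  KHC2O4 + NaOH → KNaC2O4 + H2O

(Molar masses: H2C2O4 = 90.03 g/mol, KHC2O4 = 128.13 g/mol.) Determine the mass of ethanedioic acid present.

n(NaOH) = 0.0425 × 0.389 = 0.0165 mol
Let x = n(H2C2O4), y = n(KHC2O4).
Titrant: 2x + 1y = 0.0165;  mass: 90.03x + 128.13y = 1.16
Solving, x = 5.76 × 10^-3 mol, y = 5.00 × 10^-3 mol
mass of H2C2O4 = 5.76 × 10^-3 × 90.03 = 0.519 g

0.519 g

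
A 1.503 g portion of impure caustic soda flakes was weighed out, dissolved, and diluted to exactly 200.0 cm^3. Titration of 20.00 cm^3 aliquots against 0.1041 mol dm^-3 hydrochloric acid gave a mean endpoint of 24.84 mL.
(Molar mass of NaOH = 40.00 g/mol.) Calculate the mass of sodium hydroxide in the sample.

1.034 g

NaOH + HCl → NaCl + H2O
n(HCl) per titration = 0.02484 × 0.1041 = 2.586 × 10^-3 mol
n(NaOH) in each aliquot = 2.586 × 10^-3 mol (1:1 ratio)
n(NaOH) in the whole flask = 2.586 × 10^-3 × 200.0/20.00 = 0.02586 mol
mass of NaOH = 0.02586 × 40.00 = 1.034 g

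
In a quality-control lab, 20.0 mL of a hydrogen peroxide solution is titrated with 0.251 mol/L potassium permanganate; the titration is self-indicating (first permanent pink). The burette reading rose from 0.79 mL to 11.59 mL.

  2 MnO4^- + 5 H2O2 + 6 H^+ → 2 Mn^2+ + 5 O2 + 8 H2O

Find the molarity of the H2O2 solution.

0.339 mol/L

n(KMnO4) = 0.0108 L × 0.251 mol/L = 2.71 × 10^-3 mol
From the 5:2 mole ratio, n(H2O2) = 5/2 × 2.71 × 10^-3 = 6.78 × 10^-3 mol
[H2O2] = 6.78 × 10^-3 mol / 0.0200 L = 0.339 mol/L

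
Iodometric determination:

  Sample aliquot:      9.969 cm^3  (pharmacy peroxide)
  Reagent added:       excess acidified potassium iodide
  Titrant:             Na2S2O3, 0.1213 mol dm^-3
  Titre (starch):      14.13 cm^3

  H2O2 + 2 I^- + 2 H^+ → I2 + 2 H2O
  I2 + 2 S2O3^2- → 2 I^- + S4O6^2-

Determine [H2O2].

n(S2O3^2-) = 0.01413 × 0.1213 = 1.714 × 10^-3 mol
n(I2) = n(S2O3^2-)/2 = 8.570 × 10^-4 mol
n(H2O2) in the aliquot = 8.570 × 10^-4 mol (1:1 ratio)
[H2O2] = 8.570 × 10^-4 / 0.009969 = 0.08596 mol/L

0.08596 mol/L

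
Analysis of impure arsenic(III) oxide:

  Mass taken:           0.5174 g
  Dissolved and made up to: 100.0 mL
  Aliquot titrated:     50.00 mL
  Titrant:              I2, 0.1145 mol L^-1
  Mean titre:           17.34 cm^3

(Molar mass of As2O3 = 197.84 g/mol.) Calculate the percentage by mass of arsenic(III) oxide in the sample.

75.92 %

As2O3 + 2 I2 + 2 H2O → As2O5 + 4 HI
n(I2) per titration = 0.01734 × 0.1145 = 1.985 × 10^-3 mol
From the 1:2 ratio, n(As2O3) in each aliquot = 1/2 × 1.985 × 10^-3 = 9.927 × 10^-4 mol
n(As2O3) in the whole flask = 9.927 × 10^-4 × 100.0/50.00 = 1.985 × 10^-3 mol
mass of As2O3 = 1.985 × 10^-3 × 197.84 = 0.3928 g
% As2O3 = 0.3928 / 0.5174 × 100 = 75.92 %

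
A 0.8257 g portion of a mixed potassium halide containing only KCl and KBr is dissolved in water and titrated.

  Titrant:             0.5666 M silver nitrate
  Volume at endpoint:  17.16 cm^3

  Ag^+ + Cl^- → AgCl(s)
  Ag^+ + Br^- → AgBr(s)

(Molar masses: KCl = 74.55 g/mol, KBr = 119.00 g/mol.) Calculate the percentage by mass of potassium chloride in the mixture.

67.30 %

n(AgNO3) = 0.01716 × 0.5666 = 9.723 × 10^-3 mol
Let x = n(KCl), y = n(KBr).
Titrant: 1x + 1y = 9.723 × 10^-3;  mass: 74.55x + 119.00y = 0.8257
Solving, x = 7.454 × 10^-3 mol, y = 2.269 × 10^-3 mol
mass of KCl = 7.454 × 10^-3 × 74.55 = 0.5557 g
% KCl = 0.5557 / 0.8257 × 100 = 67.30 %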